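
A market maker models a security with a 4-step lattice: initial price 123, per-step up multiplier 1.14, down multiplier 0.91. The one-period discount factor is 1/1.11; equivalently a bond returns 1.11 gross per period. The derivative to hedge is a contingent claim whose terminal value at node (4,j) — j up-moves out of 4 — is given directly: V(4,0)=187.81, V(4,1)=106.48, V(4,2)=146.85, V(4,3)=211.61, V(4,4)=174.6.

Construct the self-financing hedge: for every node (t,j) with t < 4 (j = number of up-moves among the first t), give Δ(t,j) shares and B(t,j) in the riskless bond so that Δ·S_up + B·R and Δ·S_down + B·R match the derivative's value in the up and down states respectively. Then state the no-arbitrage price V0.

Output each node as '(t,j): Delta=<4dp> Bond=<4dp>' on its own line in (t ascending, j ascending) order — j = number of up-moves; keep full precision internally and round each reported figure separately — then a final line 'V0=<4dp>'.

Under the risk-neutral measure, an up-move has probability p* = (R−d)/(u−d) = 0.8696 and values discount at R = 1.11.
Payoff layer (t=4): V(4,0)=187.8100, V(4,1)=106.4800, V(4,2)=146.8500, V(4,3)=211.6100, V(4,4)=174.6000
  t=3,j=0: stock 92.6892 → up 105.6657 (V=106.4800), down 84.3472 (V=187.8100). Price 105.4849; hedge Δ=-3.8150, bond B=459.0936.
  t=3,j=1: stock 116.1162 → up 132.3724 (V=146.8500), down 105.6657 (V=106.4800). Price 127.5535; hedge Δ=1.5116, bond B=-47.9683.
  t=3,j=2: stock 145.4642 → up 165.8292 (V=211.6100), down 132.3724 (V=146.8500). Price 183.0298; hedge Δ=1.9356, bond B=-98.5354.
  t=3,j=3: stock 182.2299 → up 207.7421 (V=174.6000), down 165.8292 (V=211.6100). Price 161.6463; hedge Δ=-0.8830, bond B=322.5593.
  t=2,j=0: stock 101.8563 → up 116.1162 (V=127.5535), down 92.6892 (V=105.4849). Price 112.3198; hedge Δ=0.9420, bond B=16.3696.
  t=2,j=1: stock 127.6002 → up 145.4642 (V=183.0298), down 116.1162 (V=127.5535). Price 158.3727; hedge Δ=1.8903, bond B=-82.8286.
  t=2,j=2: stock 159.8508 → up 182.2299 (V=161.6463), down 145.4642 (V=183.0298). Price 148.1400; hedge Δ=-0.5816, bond B=241.1117.
  t=1,j=0: stock 111.9300 → up 127.6002 (V=158.3727), down 101.8563 (V=112.3198). Price 137.2665; hedge Δ=1.7889, bond B=-62.9637.
  t=1,j=1: stock 140.2200 → up 159.8508 (V=148.1400), down 127.6002 (V=158.3727). Price 134.6619; hedge Δ=-0.3173, bond B=179.1519.
  t=0,j=0: stock 123.0000 → up 140.2200 (V=134.6619), down 111.9300 (V=137.2665). Price 121.6231; hedge Δ=-0.0921, bond B=132.9474.
Root portfolio cost Δ·123+B reproduces V0=121.6231.

(0,0): Delta=-0.0921 Bond=132.9474
(1,0): Delta=1.7889 Bond=-62.9637
(1,1): Delta=-0.3173 Bond=179.1519
(2,0): Delta=0.9420 Bond=16.3696
(2,1): Delta=1.8903 Bond=-82.8286
(2,2): Delta=-0.5816 Bond=241.1117
(3,0): Delta=-3.8150 Bond=459.0936
(3,1): Delta=1.5116 Bond=-47.9683
(3,2): Delta=1.9356 Bond=-98.5354
(3,3): Delta=-0.8830 Bond=322.5593
V0=121.6231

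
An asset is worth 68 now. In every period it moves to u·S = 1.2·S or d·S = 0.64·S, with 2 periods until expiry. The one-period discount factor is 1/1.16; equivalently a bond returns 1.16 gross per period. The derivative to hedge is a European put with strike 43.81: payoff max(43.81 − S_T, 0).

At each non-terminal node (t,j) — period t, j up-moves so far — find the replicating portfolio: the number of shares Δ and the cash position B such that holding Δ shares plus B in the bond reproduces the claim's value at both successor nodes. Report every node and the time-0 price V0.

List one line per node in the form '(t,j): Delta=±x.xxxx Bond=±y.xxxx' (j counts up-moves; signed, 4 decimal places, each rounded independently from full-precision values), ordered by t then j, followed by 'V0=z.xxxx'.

Under the risk-neutral measure, an up-move has probability p* = (R−d)/(u−d) = 0.9286 and values discount at R = 1.16.
Terminal payoffs: V(2,0)=15.9572, V(2,1)=0.0000, V(2,2)=0.0000
Node (1,0) S=43.5200: V=(p*·0.0000+(1−p*)·15.9572)/1.16=0.9826; Δ=(0.0000−15.9572)/(52.2240−27.8528)=-0.6548; B=V−Δ·S=29.4776
Node (1,1) S=81.6000: V=(p*·0.0000+(1−p*)·0.0000)/1.16=0.0000; Δ=(0.0000−0.0000)/(97.9200−52.2240)=0.0000; B=V−Δ·S=0.0000
Node (0,0) S=68.0000: V=(p*·0.0000+(1−p*)·0.9826)/1.16=0.0605; Δ=(0.0000−0.9826)/(81.6000−43.5200)=-0.0258; B=V−Δ·S=1.8151
Each (Δ,B) replicates both successor values, so the strategy is self-financing and V0 is arbitrage-free.

(0,0): Delta=-0.0258 Bond=1.8151
(1,0): Delta=-0.6548 Bond=29.4776
(1,1): Delta=0.0000 Bond=0.0000
V0=0.0605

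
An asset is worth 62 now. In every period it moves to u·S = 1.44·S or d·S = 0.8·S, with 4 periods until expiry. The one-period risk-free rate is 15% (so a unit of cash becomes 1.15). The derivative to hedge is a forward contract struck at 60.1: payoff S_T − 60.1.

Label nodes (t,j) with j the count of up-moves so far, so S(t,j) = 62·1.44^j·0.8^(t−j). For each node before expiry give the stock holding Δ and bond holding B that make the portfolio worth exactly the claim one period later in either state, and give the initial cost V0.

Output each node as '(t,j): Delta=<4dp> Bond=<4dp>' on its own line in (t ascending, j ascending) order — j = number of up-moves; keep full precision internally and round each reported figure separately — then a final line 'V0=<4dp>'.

(0,0): Delta=1.0000 Bond=-34.3624
(1,0): Delta=1.0000 Bond=-39.5167
(1,1): Delta=1.0000 Bond=-39.5167
(2,0): Delta=1.0000 Bond=-45.4442
(2,1): Delta=1.0000 Bond=-45.4442
(2,2): Delta=1.0000 Bond=-45.4442
(3,0): Delta=1.0000 Bond=-52.2609
(3,1): Delta=1.0000 Bond=-52.2609
(3,2): Delta=1.0000 Bond=-52.2609
(3,3): Delta=1.0000 Bond=-52.2609
V0=27.6376

Since d<R<u, set p* = (R−d)/(u−d) = 0.5469; price each node as the discounted p*-expectation of its children.
Terminal values V(4,·): V(4,0)=-34.7048, V(4,1)=-14.3886, V(4,2)=22.1804, V(4,3)=88.0048, V(4,4)=206.4887
(3,0): S=31.7440. Δ = (V_up−V_dn)/(S_up−S_dn) = (-14.3886−-34.7048)/(45.7114−25.3952) = 1.0000. V = [p*·-14.3886 + (1−p*)·-34.7048]/1.15 = -20.5169. B = V − Δ·S = -52.2609.
(3,1): S=57.1392. Δ = (V_up−V_dn)/(S_up−S_dn) = (22.1804−-14.3886)/(82.2804−45.7114) = 1.0000. V = [p*·22.1804 + (1−p*)·-14.3886]/1.15 = 4.8783. B = V − Δ·S = -52.2609.
(3,2): S=102.8506. Δ = (V_up−V_dn)/(S_up−S_dn) = (88.0048−22.1804)/(148.1048−82.2804) = 1.0000. V = [p*·88.0048 + (1−p*)·22.1804]/1.15 = 50.5897. B = V − Δ·S = -52.2609.
(3,3): S=185.1310. Δ = (V_up−V_dn)/(S_up−S_dn) = (206.4887−88.0048)/(266.5887−148.1048) = 1.0000. V = [p*·206.4887 + (1−p*)·88.0048]/1.15 = 132.8701. B = V − Δ·S = -52.2609.
(2,0): S=39.6800. Δ = (V_up−V_dn)/(S_up−S_dn) = (4.8783−-20.5169)/(57.1392−31.7440) = 1.0000. V = [p*·4.8783 + (1−p*)·-20.5169]/1.15 = -5.7642. B = V − Δ·S = -45.4442.
(2,1): S=71.4240. Δ = (V_up−V_dn)/(S_up−S_dn) = (50.5897−4.8783)/(102.8506−57.1392) = 1.0000. V = [p*·50.5897 + (1−p*)·4.8783]/1.15 = 25.9798. B = V − Δ·S = -45.4442.
(2,2): S=128.5632. Δ = (V_up−V_dn)/(S_up−S_dn) = (132.8701−50.5897)/(185.1310−102.8506) = 1.0000. V = [p*·132.8701 + (1−p*)·50.5897]/1.15 = 83.1190. B = V − Δ·S = -45.4442.
(1,0): S=49.6000. Δ = (V_up−V_dn)/(S_up−S_dn) = (25.9798−-5.7642)/(71.4240−39.6800) = 1.0000. V = [p*·25.9798 + (1−p*)·-5.7642]/1.15 = 10.0833. B = V − Δ·S = -39.5167.
(1,1): S=89.2800. Δ = (V_up−V_dn)/(S_up−S_dn) = (83.1190−25.9798)/(128.5632−71.4240) = 1.0000. V = [p*·83.1190 + (1−p*)·25.9798]/1.15 = 49.7633. B = V − Δ·S = -39.5167.
(0,0): S=62.0000. Δ = (V_up−V_dn)/(S_up−S_dn) = (49.7633−10.0833)/(89.2800−49.6000) = 1.0000. V = [p*·49.7633 + (1−p*)·10.0833]/1.15 = 27.6376. B = V − Δ·S = -34.3624.
Root portfolio cost Δ·62+B reproduces V0=27.6376.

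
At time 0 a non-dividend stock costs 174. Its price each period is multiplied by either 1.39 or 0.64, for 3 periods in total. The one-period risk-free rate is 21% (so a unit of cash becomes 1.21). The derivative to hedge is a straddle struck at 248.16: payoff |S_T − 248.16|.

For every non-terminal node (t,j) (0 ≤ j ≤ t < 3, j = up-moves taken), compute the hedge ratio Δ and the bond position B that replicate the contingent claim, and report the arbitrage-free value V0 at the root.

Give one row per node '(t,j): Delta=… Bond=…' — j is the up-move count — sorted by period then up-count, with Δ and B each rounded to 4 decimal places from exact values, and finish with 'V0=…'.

(0,0): Delta=0.3249 Bond=18.1425
(1,0): Delta=-1.0000 Bond=169.4966
(1,1): Delta=0.5176 Bond=-24.6405
(2,0): Delta=-1.0000 Bond=205.0909
(2,1): Delta=-1.0000 Bond=205.0909
(2,2): Delta=0.7382 Bond=-103.9959
V0=74.6803

Under the risk-neutral measure, an up-move has probability p* = (R−d)/(u−d) = 0.7600 and values discount at R = 1.21.
At expiry t=3: V(3,0)=202.5469, V(3,1)=149.0941, V(3,2)=33.0013, V(3,3)=219.1377
  t=2,j=0: stock 71.2704 → up 99.0659 (V=149.0941), down 45.6131 (V=202.5469). Price 133.8205; hedge Δ=-1.0000, bond B=205.0909.
  t=2,j=1: stock 154.7904 → up 215.1587 (V=33.0013), down 99.0659 (V=149.0941). Price 50.3005; hedge Δ=-1.0000, bond B=205.0909.
  t=2,j=2: stock 336.1854 → up 467.2977 (V=219.1377), down 215.1587 (V=33.0013). Price 144.1859; hedge Δ=0.7382, bond B=-103.9959.
  t=1,j=0: stock 111.3600 → up 154.7904 (V=50.3005), down 71.2704 (V=133.8205). Price 58.1366; hedge Δ=-1.0000, bond B=169.4966.
  t=1,j=1: stock 241.8600 → up 336.1854 (V=144.1859), down 154.7904 (V=50.3005). Price 100.5400; hedge Δ=0.5176, bond B=-24.6405.
  t=0,j=0: stock 174.0000 → up 241.8600 (V=100.5400), down 111.3600 (V=58.1366). Price 74.6803; hedge Δ=0.3249, bond B=18.1425.
Root portfolio cost Δ·174+B reproduces V0=74.6803.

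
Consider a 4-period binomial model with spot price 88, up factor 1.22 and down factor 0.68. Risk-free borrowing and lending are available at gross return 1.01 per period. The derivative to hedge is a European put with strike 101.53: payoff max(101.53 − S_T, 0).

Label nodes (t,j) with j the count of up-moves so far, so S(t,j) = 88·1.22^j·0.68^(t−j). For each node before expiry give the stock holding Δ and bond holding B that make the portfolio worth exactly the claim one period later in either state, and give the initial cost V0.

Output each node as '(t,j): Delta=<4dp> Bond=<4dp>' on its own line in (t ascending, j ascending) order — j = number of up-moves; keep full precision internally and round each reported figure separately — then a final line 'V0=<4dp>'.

The replicating-portfolio and risk-neutral prices coincide; use p* = (1.01−0.68)/(1.22−0.68) = 0.6111 for the latter.
Terminal values V(4,·): V(4,0)=82.7144, V(4,1)=67.7726, V(4,2)=40.9652, V(4,3)=0.0000, V(4,4)=0.0000
  t=3,j=0: stock 27.6700 → up 33.7574 (V=67.7726), down 18.8156 (V=82.7144). Price 72.8547; hedge Δ=-1.0000, bond B=100.5248.
  t=3,j=1: stock 49.6433 → up 60.5648 (V=40.9652), down 33.7574 (V=67.7726). Price 50.8815; hedge Δ=-1.0000, bond B=100.5248.
  t=3,j=2: stock 89.0659 → up 108.6603 (V=0.0000), down 60.5648 (V=40.9652). Price 15.7732; hedge Δ=-0.8517, bond B=91.6347.
  t=3,j=3: stock 159.7946 → up 194.9494 (V=0.0000), down 108.6603 (V=0.0000). Price 0.0000; hedge Δ=0.0000, bond B=0.0000.
  t=2,j=0: stock 40.6912 → up 49.6433 (V=50.8815), down 27.6700 (V=72.8547). Price 58.8383; hedge Δ=-1.0000, bond B=99.5295.
  t=2,j=1: stock 73.0048 → up 89.0659 (V=15.7732), down 49.6433 (V=50.8815). Price 29.1351; hedge Δ=-0.8906, bond B=94.1504.
  t=2,j=2: stock 130.9792 → up 159.7946 (V=0.0000), down 89.0659 (V=15.7732). Price 6.0733; hedge Δ=-0.2230, bond B=35.2829.
  t=1,j=0: stock 59.8400 → up 73.0048 (V=29.1351), down 40.6912 (V=58.8383). Price 40.2835; hedge Δ=-0.9192, bond B=95.2894.
  t=1,j=1: stock 107.3600 → up 130.9792 (V=6.0733), down 73.0048 (V=29.1351). Price 14.8928; hedge Δ=-0.3978, bond B=57.5998.
  t=0,j=0: stock 88.0000 → up 107.3600 (V=14.8928), down 59.8400 (V=40.2835). Price 24.5217; hedge Δ=-0.5343, bond B=71.5415.
Check: Δ(0,0)·S0 + B(0,0) = 24.5217 = V0.

(0,0): Delta=-0.5343 Bond=71.5415
(1,0): Delta=-0.9192 Bond=95.2894
(1,1): Delta=-0.3978 Bond=57.5998
(2,0): Delta=-1.0000 Bond=99.5295
(2,1): Delta=-0.8906 Bond=94.1504
(2,2): Delta=-0.2230 Bond=35.2829
(3,0): Delta=-1.0000 Bond=100.5248
(3,1): Delta=-1.0000 Bond=100.5248
(3,2): Delta=-0.8517 Bond=91.6347
(3,3): Delta=0.0000 Bond=0.0000
V0=24.5217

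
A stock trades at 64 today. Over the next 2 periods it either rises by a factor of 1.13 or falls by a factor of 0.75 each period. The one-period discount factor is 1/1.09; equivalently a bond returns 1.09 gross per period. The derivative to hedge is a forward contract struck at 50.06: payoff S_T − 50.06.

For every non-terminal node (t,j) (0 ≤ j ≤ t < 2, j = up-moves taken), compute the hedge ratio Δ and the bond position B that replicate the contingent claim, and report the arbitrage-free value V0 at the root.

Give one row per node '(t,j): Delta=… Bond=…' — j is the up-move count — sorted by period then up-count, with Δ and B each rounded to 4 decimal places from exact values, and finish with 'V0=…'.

Under the risk-neutral measure, an up-move has probability p* = (R−d)/(u−d) = 0.8947 and values discount at R = 1.09.
Terminal values V(2,·): V(2,0)=-14.0600, V(2,1)=4.1800, V(2,2)=31.6616
  t=1,j=0: stock 48.0000 → up 54.2400 (V=4.1800), down 36.0000 (V=-14.0600). Price 2.0734; hedge Δ=1.0000, bond B=-45.9266.
  t=1,j=1: stock 72.3200 → up 81.7216 (V=31.6616), down 54.2400 (V=4.1800). Price 26.3934; hedge Δ=1.0000, bond B=-45.9266.
  t=0,j=0: stock 64.0000 → up 72.3200 (V=26.3934), down 48.0000 (V=2.0734). Price 21.8655; hedge Δ=1.0000, bond B=-42.1345.
Root portfolio cost Δ·64+B reproduces V0=21.8655.

(0,0): Delta=1.0000 Bond=-42.1345
(1,0): Delta=1.0000 Bond=-45.9266
(1,1): Delta=1.0000 Bond=-45.9266
V0=21.8655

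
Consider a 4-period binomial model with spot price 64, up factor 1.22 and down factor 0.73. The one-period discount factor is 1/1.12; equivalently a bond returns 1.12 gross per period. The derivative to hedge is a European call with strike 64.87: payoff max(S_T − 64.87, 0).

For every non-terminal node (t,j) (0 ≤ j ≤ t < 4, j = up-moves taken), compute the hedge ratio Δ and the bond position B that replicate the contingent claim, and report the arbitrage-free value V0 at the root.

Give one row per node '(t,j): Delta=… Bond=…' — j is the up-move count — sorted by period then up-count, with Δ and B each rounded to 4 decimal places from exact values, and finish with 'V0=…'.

(0,0): Delta=0.8274 Bond=-28.1182
(1,0): Delta=0.4405 Bond=-13.4125
(1,1): Delta=0.8868 Bond=-36.1283
(2,0): Delta=0.0000 Bond=0.0000
(2,1): Delta=0.5080 Bond=-18.8738
(2,2): Delta=0.9449 Bond=-45.9995
(3,0): Delta=0.0000 Bond=0.0000
(3,1): Delta=0.0000 Bond=0.0000
(3,2): Delta=0.5860 Bond=-26.5588
(3,3): Delta=1.0000 Bond=-57.9196
V0=24.8379

No-arbitrage ⇒ martingale measure with p* = (R−d)/(u−d) = 0.7959.
Payoff layer (t=4): V(4,0)=0.0000, V(4,1)=0.0000, V(4,2)=0.0000, V(4,3)=19.9664, V(4,4)=76.9114
Node (3,0) S=24.8971: V=(p*·0.0000+(1−p*)·0.0000)/1.12=0.0000; Δ=(0.0000−0.0000)/(30.3744−18.1749)=0.0000; B=V−Δ·S=0.0000
Node (3,1) S=41.6088: V=(p*·0.0000+(1−p*)·0.0000)/1.12=0.0000; Δ=(0.0000−0.0000)/(50.7628−30.3744)=0.0000; B=V−Δ·S=0.0000
Node (3,2) S=69.5380: V=(p*·19.9664+(1−p*)·0.0000)/1.12=14.1890; Δ=(19.9664−0.0000)/(84.8364−50.7628)=0.5860; B=V−Δ·S=-26.5588
Node (3,3) S=116.2143: V=(p*·76.9114+(1−p*)·19.9664)/1.12=58.2946; Δ=(76.9114−19.9664)/(141.7814−84.8364)=1.0000; B=V−Δ·S=-57.9196
Node (2,0) S=34.1056: V=(p*·0.0000+(1−p*)·0.0000)/1.12=0.0000; Δ=(0.0000−0.0000)/(41.6088−24.8971)=0.0000; B=V−Δ·S=0.0000
Node (2,1) S=56.9984: V=(p*·14.1890+(1−p*)·0.0000)/1.12=10.0833; Δ=(14.1890−0.0000)/(69.5380−41.6088)=0.5080; B=V−Δ·S=-18.8738
Node (2,2) S=95.2576: V=(p*·58.2946+(1−p*)·14.1890)/1.12=44.0120; Δ=(58.2946−14.1890)/(116.2143−69.5380)=0.9449; B=V−Δ·S=-45.9995
Node (1,0) S=46.7200: V=(p*·10.0833+(1−p*)·0.0000)/1.12=7.1656; Δ=(10.0833−0.0000)/(56.9984−34.1056)=0.4405; B=V−Δ·S=-13.4125
Node (1,1) S=78.0800: V=(p*·44.0120+(1−p*)·10.0833)/1.12=33.1141; Δ=(44.0120−10.0833)/(95.2576−56.9984)=0.8868; B=V−Δ·S=-36.1283
Node (0,0) S=64.0000: V=(p*·33.1141+(1−p*)·7.1656)/1.12=24.8379; Δ=(33.1141−7.1656)/(78.0800−46.7200)=0.8274; B=V−Δ·S=-28.1182
Root portfolio cost Δ·64+B reproduces V0=24.8379.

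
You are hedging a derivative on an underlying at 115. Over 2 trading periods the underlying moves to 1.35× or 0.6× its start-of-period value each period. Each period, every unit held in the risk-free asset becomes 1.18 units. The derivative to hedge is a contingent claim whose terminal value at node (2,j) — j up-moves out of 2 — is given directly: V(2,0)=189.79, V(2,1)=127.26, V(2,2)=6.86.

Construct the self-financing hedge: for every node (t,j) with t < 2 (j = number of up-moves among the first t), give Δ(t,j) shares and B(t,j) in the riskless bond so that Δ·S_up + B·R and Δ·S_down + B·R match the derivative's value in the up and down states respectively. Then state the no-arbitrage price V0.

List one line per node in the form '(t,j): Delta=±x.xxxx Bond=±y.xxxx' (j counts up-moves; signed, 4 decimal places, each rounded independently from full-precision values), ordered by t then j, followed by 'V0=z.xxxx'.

(0,0): Delta=-1.0541 Bond=163.2144
(1,0): Delta=-1.2083 Bond=203.2322
(1,1): Delta=-1.0340 Bond=189.4746
V0=41.9909

Risk-neutral probability p* = (R−d)/(u−d) = (1.18−0.6)/(1.35−0.6) = 0.7733.
Payoff layer (t=2): V(2,0)=189.7900, V(2,1)=127.2600, V(2,2)=6.8600
(1,0): S=69.0000. Δ = (V_up−V_dn)/(S_up−S_dn) = (127.2600−189.7900)/(93.1500−41.4000) = -1.2083. V = [p*·127.2600 + (1−p*)·189.7900]/1.18 = 119.8589. B = V − Δ·S = 203.2322.
(1,1): S=155.2500. Δ = (V_up−V_dn)/(S_up−S_dn) = (6.8600−127.2600)/(209.5875−93.1500) = -1.0340. V = [p*·6.8600 + (1−p*)·127.2600]/1.18 = 28.9412. B = V − Δ·S = 189.4746.
(0,0): S=115.0000. Δ = (V_up−V_dn)/(S_up−S_dn) = (28.9412−119.8589)/(155.2500−69.0000) = -1.0541. V = [p*·28.9412 + (1−p*)·119.8589]/1.18 = 41.9909. B = V − Δ·S = 163.2144.
Check: Δ(0,0)·S0 + B(0,0) = 41.9909 = V0.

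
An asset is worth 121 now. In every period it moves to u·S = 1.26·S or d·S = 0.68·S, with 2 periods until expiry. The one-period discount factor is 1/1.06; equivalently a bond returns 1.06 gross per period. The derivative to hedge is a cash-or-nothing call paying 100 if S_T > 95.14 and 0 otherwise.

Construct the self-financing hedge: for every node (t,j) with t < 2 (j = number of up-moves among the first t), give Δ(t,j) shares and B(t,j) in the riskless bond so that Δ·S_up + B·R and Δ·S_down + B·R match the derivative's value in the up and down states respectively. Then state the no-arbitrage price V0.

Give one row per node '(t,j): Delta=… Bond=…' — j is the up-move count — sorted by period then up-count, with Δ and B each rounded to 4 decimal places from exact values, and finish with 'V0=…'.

(0,0): Delta=0.4635 Bond=22.3293
(1,0): Delta=2.0955 Bond=-110.6051
(1,1): Delta=0.0000 Bond=94.3396
V0=78.4170

The replicating-portfolio and risk-neutral prices coincide; use p* = (1.06−0.68)/(1.26−0.68) = 0.6552 for the latter.
Terminal values V(2,·): V(2,0)=0.0000, V(2,1)=100.0000, V(2,2)=100.0000
Node (1,0) S=82.2800: V=(p*·100.0000+(1−p*)·0.0000)/1.06=61.8087; Δ=(100.0000−0.0000)/(103.6728−55.9504)=2.0955; B=V−Δ·S=-110.6051
Node (1,1) S=152.4600: V=(p*·100.0000+(1−p*)·100.0000)/1.06=94.3396; Δ=(100.0000−100.0000)/(192.0996−103.6728)=0.0000; B=V−Δ·S=94.3396
Node (0,0) S=121.0000: V=(p*·94.3396+(1−p*)·61.8087)/1.06=78.4170; Δ=(94.3396−61.8087)/(152.4600−82.2800)=0.4635; B=V−Δ·S=22.3293
Each (Δ,B) replicates both successor values, so the strategy is self-financing and V0 is arbitrage-free.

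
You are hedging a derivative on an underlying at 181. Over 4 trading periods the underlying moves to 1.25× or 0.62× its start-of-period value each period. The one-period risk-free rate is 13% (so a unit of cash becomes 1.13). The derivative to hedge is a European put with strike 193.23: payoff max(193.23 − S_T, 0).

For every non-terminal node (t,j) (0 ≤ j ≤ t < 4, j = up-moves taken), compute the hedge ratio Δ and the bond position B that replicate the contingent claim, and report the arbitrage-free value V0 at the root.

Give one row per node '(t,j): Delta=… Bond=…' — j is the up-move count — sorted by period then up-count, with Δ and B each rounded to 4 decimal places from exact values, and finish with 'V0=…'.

Under the risk-neutral measure, an up-move has probability p* = (R−d)/(u−d) = 0.8095 and values discount at R = 1.13.
Payoff layer (t=4): V(4,0)=166.4848, V(4,1)=139.3083, V(4,2)=84.5169, V(4,3)=0.0000, V(4,4)=0.0000
Node (3,0) S=43.1374: V=(p*·139.3083+(1−p*)·166.4848)/1.13=127.8626; Δ=(139.3083−166.4848)/(53.9217−26.7452)=-1.0000; B=V−Δ·S=171.0000
Node (3,1) S=86.9705: V=(p*·84.5169+(1−p*)·139.3083)/1.13=84.0295; Δ=(84.5169−139.3083)/(108.7131−53.9217)=-1.0000; B=V−Δ·S=171.0000
Node (3,2) S=175.3438: V=(p*·0.0000+(1−p*)·84.5169)/1.13=14.2464; Δ=(0.0000−84.5169)/(219.1797−108.7131)=-0.7651; B=V−Δ·S=148.4002
Node (3,3) S=353.5156: V=(p*·0.0000+(1−p*)·0.0000)/1.13=0.0000; Δ=(0.0000−0.0000)/(441.8945−219.1797)=0.0000; B=V−Δ·S=0.0000
Node (2,0) S=69.5764: V=(p*·84.0295+(1−p*)·127.8626)/1.13=81.7510; Δ=(84.0295−127.8626)/(86.9705−43.1374)=-1.0000; B=V−Δ·S=151.3274
Node (2,1) S=140.2750: V=(p*·14.2464+(1−p*)·84.0295)/1.13=24.3703; Δ=(14.2464−84.0295)/(175.3438−86.9705)=-0.7896; B=V−Δ·S=135.1371
Node (2,2) S=282.8125: V=(p*·0.0000+(1−p*)·14.2464)/1.13=2.4014; Δ=(0.0000−14.2464)/(353.5156−175.3438)=-0.0800; B=V−Δ·S=25.0148
Node (1,0) S=112.2200: V=(p*·24.3703+(1−p*)·81.7510)/1.13=31.2389; Δ=(24.3703−81.7510)/(140.2750−69.5764)=-0.8116; B=V−Δ·S=122.3194
Node (1,1) S=226.2500: V=(p*·2.4014+(1−p*)·24.3703)/1.13=5.8283; Δ=(2.4014−24.3703)/(282.8125−140.2750)=-0.1541; B=V−Δ·S=40.6995
Node (0,0) S=181.0000: V=(p*·5.8283+(1−p*)·31.2389)/1.13=9.4411; Δ=(5.8283−31.2389)/(226.2500−112.2200)=-0.2228; B=V−Δ·S=49.7754
The time-0 hedge costs 9.4411, which is the no-arbitrage price.

(0,0): Delta=-0.2228 Bond=49.7754
(1,0): Delta=-0.8116 Bond=122.3194
(1,1): Delta=-0.1541 Bond=40.6995
(2,0): Delta=-1.0000 Bond=151.3274
(2,1): Delta=-0.7896 Bond=135.1371
(2,2): Delta=-0.0800 Bond=25.0148
(3,0): Delta=-1.0000 Bond=171.0000
(3,1): Delta=-1.0000 Bond=171.0000
(3,2): Delta=-0.7651 Bond=148.4002
(3,3): Delta=0.0000 Bond=0.0000
V0=9.4411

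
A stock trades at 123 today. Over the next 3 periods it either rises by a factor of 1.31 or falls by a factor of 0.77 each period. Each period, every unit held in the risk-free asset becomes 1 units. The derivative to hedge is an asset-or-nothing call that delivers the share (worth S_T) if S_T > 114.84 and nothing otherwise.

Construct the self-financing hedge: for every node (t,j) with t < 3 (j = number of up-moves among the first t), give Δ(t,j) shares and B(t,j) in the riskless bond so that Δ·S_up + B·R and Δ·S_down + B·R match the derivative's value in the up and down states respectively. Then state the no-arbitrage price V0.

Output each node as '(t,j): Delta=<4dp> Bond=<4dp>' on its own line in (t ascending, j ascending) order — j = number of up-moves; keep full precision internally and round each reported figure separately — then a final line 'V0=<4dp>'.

Under the risk-neutral measure, an up-move has probability p* = (R−d)/(u−d) = 0.4259 and values discount at R = 1.
Terminal values V(3,·): V(3,0)=0.0000, V(3,1)=0.0000, V(3,2)=162.5318, V(3,3)=276.5152
  t=2,j=0: stock 72.9267 → up 95.5340 (V=0.0000), down 56.1536 (V=0.0000). Price 0.0000; hedge Δ=0.0000, bond B=0.0000.
  t=2,j=1: stock 124.0701 → up 162.5318 (V=162.5318), down 95.5340 (V=0.0000). Price 69.2265; hedge Δ=2.4259, bond B=-231.7584.
  t=2,j=2: stock 211.0803 → up 276.5152 (V=276.5152), down 162.5318 (V=162.5318). Price 211.0803; hedge Δ=1.0000, bond B=0.0000.
  t=1,j=0: stock 94.7100 → up 124.0701 (V=69.2265), down 72.9267 (V=0.0000). Price 29.4854; hedge Δ=1.3536, bond B=-98.7119.
  t=1,j=1: stock 161.1300 → up 211.0803 (V=211.0803), down 124.0701 (V=69.2265). Price 129.6457; hedge Δ=1.6303, bond B=-133.0465.
  t=0,j=0: stock 123.0000 → up 161.1300 (V=129.6457), down 94.7100 (V=29.4854). Price 72.1463; hedge Δ=1.5080, bond B=-113.3359.
Check: Δ(0,0)·S0 + B(0,0) = 72.1463 = V0.

(0,0): Delta=1.5080 Bond=-113.3359
(1,0): Delta=1.3536 Bond=-98.7119
(1,1): Delta=1.6303 Bond=-133.0465
(2,0): Delta=0.0000 Bond=0.0000
(2,1): Delta=2.4259 Bond=-231.7584
(2,2): Delta=1.0000 Bond=0.0000
V0=72.1463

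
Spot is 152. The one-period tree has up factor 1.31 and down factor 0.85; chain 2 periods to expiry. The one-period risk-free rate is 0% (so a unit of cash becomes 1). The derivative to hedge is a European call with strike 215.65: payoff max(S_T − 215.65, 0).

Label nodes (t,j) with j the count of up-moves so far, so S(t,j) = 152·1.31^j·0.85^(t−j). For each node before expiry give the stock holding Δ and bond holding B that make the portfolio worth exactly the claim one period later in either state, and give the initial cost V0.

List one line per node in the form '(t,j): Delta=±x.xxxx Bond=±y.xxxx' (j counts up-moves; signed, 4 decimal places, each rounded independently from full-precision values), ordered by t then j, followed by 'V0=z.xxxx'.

Since d<R<u, set p* = (R−d)/(u−d) = 0.3261; price each node as the discounted p*-expectation of its children.
At expiry t=2: V(2,0)=0.0000, V(2,1)=0.0000, V(2,2)=45.1972
(1,0): S=129.2000. Δ = (V_up−V_dn)/(S_up−S_dn) = (0.0000−0.0000)/(169.2520−109.8200) = 0.0000. V = [p*·0.0000 + (1−p*)·0.0000]/1 = 0.0000. B = V − Δ·S = 0.0000.
(1,1): S=199.1200. Δ = (V_up−V_dn)/(S_up−S_dn) = (45.1972−0.0000)/(260.8472−169.2520) = 0.4934. V = [p*·45.1972 + (1−p*)·0.0000]/1 = 14.7382. B = V − Δ·S = -83.5166.
(0,0): S=152.0000. Δ = (V_up−V_dn)/(S_up−S_dn) = (14.7382−0.0000)/(199.1200−129.2000) = 0.2108. V = [p*·14.7382 + (1−p*)·0.0000]/1 = 4.8059. B = V − Δ·S = -27.2337.
Each (Δ,B) replicates both successor values, so the strategy is self-financing and V0 is arbitrage-free.

(0,0): Delta=0.2108 Bond=-27.2337
(1,0): Delta=0.0000 Bond=0.0000
(1,1): Delta=0.4934 Bond=-83.5166
V0=4.8059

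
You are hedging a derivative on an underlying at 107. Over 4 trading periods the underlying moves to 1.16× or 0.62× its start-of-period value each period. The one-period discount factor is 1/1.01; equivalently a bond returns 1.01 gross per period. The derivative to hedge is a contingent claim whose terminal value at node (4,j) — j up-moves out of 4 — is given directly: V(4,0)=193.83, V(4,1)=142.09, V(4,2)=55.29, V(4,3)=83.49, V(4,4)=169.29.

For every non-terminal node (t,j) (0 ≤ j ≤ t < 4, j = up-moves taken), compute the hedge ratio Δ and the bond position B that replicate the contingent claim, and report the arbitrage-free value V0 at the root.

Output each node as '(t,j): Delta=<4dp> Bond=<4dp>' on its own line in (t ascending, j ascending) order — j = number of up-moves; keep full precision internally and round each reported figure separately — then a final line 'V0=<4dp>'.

(0,0): Delta=0.4865 Bond=48.1876
(1,0): Delta=-0.6598 Bond=124.7102
(1,1): Delta=0.7221 Bond=19.4230
(2,0): Delta=-3.4352 Bond=240.1135
(2,1): Delta=-0.0892 Bond=82.0511
(2,2): Delta=0.8889 Bond=-4.3957
(3,0): Delta=-3.7573 Bond=250.7279
(3,1): Delta=-3.3690 Bond=239.3557
(3,2): Delta=0.5850 Bond=22.6854
(3,3): Delta=0.9513 Bond=-14.8724
V0=100.2392

Risk-neutral probability p* = (R−d)/(u−d) = (1.01−0.62)/(1.16−0.62) = 0.7222.
Payoff layer (t=4): V(4,0)=193.8300, V(4,1)=142.0900, V(4,2)=55.2900, V(4,3)=83.4900, V(4,4)=169.2900
  t=3,j=0: stock 25.5011 → up 29.5813 (V=142.0900), down 15.8107 (V=193.8300). Price 154.9131; hedge Δ=-3.7573, bond B=250.7279.
  t=3,j=1: stock 47.7117 → up 55.3456 (V=55.2900), down 29.5813 (V=142.0900). Price 78.6150; hedge Δ=-3.3690, bond B=239.3557.
  t=3,j=2: stock 89.2671 → up 103.5498 (V=83.4900), down 55.3456 (V=55.2900). Price 74.9076; hedge Δ=0.5850, bond B=22.6854.
  t=3,j=3: stock 167.0159 → up 193.7384 (V=169.2900), down 103.5498 (V=83.4900). Price 144.0165; hedge Δ=0.9513, bond B=-14.8724.
  t=2,j=0: stock 41.1308 → up 47.7117 (V=78.6150), down 25.5011 (V=154.9131). Price 98.8207; hedge Δ=-3.4352, bond B=240.1135.
  t=2,j=1: stock 76.9544 → up 89.2671 (V=74.9076), down 47.7117 (V=78.6150). Price 75.1856; hedge Δ=-0.0892, bond B=82.0511.
  t=2,j=2: stock 143.9792 → up 167.0159 (V=144.0165), down 89.2671 (V=74.9076). Price 123.5837; hedge Δ=0.8889, bond B=-4.3957.
  t=1,j=0: stock 66.3400 → up 76.9544 (V=75.1856), down 41.1308 (V=98.8207). Price 80.9415; hedge Δ=-0.6598, bond B=124.7102.
  t=1,j=1: stock 124.1200 → up 143.9792 (V=123.5837), down 76.9544 (V=75.1856). Price 109.0493; hedge Δ=0.7221, bond B=19.4230.
  t=0,j=0: stock 107.0000 → up 124.1200 (V=109.0493), down 66.3400 (V=80.9415). Price 100.2392; hedge Δ=0.4865, bond B=48.1876.
Each (Δ,B) replicates both successor values, so the strategy is self-financing and V0 is arbitrage-free.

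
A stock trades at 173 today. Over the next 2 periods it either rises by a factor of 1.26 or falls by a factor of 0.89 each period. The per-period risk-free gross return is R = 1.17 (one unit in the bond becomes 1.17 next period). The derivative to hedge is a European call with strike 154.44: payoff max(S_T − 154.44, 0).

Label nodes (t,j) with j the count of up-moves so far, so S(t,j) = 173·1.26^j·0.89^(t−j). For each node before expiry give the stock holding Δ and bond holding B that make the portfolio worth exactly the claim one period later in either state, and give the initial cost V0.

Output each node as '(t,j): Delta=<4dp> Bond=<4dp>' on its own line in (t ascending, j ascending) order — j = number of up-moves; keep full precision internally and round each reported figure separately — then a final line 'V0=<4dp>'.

The replicating-portfolio and risk-neutral prices coincide; use p* = (1.17−0.89)/(1.26−0.89) = 0.7568 for the latter.
Payoff layer (t=2): V(2,0)=0.0000, V(2,1)=39.5622, V(2,2)=120.2148
Node (1,0) S=153.9700: V=(p*·39.5622+(1−p*)·0.0000)/1.17=25.5889; Δ=(39.5622−0.0000)/(194.0022−137.0333)=0.6945; B=V−Δ·S=-81.3360
Node (1,1) S=217.9800: V=(p*·120.2148+(1−p*)·39.5622)/1.17=85.9800; Δ=(120.2148−39.5622)/(274.6548−194.0022)=1.0000; B=V−Δ·S=-132.0000
Node (0,0) S=173.0000: V=(p*·85.9800+(1−p*)·25.5889)/1.17=60.9318; Δ=(85.9800−25.5889)/(217.9800−153.9700)=0.9435; B=V−Δ·S=-102.2875
The time-0 hedge costs 60.9318, which is the no-arbitrage price.

(0,0): Delta=0.9435 Bond=-102.2875
(1,0): Delta=0.6945 Bond=-81.3360
(1,1): Delta=1.0000 Bond=-132.0000
V0=60.9318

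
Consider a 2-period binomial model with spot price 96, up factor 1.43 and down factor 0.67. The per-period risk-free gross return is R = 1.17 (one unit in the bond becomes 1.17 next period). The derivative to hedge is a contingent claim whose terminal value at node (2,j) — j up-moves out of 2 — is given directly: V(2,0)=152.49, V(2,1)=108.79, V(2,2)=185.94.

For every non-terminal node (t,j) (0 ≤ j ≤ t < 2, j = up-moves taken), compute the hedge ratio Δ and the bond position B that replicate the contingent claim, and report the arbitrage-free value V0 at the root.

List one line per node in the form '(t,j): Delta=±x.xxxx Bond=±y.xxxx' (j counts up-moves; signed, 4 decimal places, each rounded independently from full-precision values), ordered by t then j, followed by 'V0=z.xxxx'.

No-arbitrage ⇒ martingale measure with p* = (R−d)/(u−d) = 0.6579.
Terminal payoffs: V(2,0)=152.4900, V(2,1)=108.7900, V(2,2)=185.9400
(1,0): S=64.3200. Δ = (V_up−V_dn)/(S_up−S_dn) = (108.7900−152.4900)/(91.9776−43.0944) = -0.8940. V = [p*·108.7900 + (1−p*)·152.4900]/1.17 = 105.7607. B = V − Δ·S = 163.2607.
(1,1): S=137.2800. Δ = (V_up−V_dn)/(S_up−S_dn) = (185.9400−108.7900)/(196.3104−91.9776) = 0.7395. V = [p*·185.9400 + (1−p*)·108.7900]/1.17 = 136.3646. B = V − Δ·S = 34.8514.
(0,0): S=96.0000. Δ = (V_up−V_dn)/(S_up−S_dn) = (136.3646−105.7607)/(137.2800−64.3200) = 0.4195. V = [p*·136.3646 + (1−p*)·105.7607]/1.17 = 107.6024. B = V − Δ·S = 67.3341.
The time-0 hedge costs 107.6024, which is the no-arbitrage price.

(0,0): Delta=0.4195 Bond=67.3341
(1,0): Delta=-0.8940 Bond=163.2607
(1,1): Delta=0.7395 Bond=34.8514
V0=107.6024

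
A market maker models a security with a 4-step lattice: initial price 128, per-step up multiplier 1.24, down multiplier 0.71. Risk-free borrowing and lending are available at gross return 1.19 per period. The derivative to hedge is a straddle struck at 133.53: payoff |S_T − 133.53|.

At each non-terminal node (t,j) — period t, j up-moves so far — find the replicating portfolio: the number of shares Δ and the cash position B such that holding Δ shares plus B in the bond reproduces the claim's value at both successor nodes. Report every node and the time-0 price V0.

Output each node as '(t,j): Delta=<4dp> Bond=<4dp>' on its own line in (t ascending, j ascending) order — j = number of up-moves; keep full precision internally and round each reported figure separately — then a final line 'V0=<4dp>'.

Under the risk-neutral measure, an up-move has probability p* = (R−d)/(u−d) = 0.9057 and values discount at R = 1.19.
Terminal payoffs: V(4,0)=101.0030, V(4,1)=76.7224, V(4,2)=34.3167, V(4,3)=39.7440, V(4,4)=169.0894
Node (3,0) S=45.8126: V=(p*·76.7224+(1−p*)·101.0030)/1.19=66.3975; Δ=(76.7224−101.0030)/(56.8076−32.5270)=-1.0000; B=V−Δ·S=112.2101
Node (3,1) S=80.0108: V=(p*·34.3167+(1−p*)·76.7224)/1.19=32.1993; Δ=(34.3167−76.7224)/(99.2133−56.8076)=-1.0000; B=V−Δ·S=112.2101
Node (3,2) S=139.7371: V=(p*·39.7440+(1−p*)·34.3167)/1.19=32.9680; Δ=(39.7440−34.3167)/(173.2740−99.2133)=0.0733; B=V−Δ·S=22.7278
Node (3,3) S=244.0479: V=(p*·169.0894+(1−p*)·39.7440)/1.19=131.8378; Δ=(169.0894−39.7440)/(302.6194−173.2740)=1.0000; B=V−Δ·S=-112.2101
Node (2,0) S=64.5248: V=(p*·32.1993+(1−p*)·66.3975)/1.19=29.7694; Δ=(32.1993−66.3975)/(80.0108−45.8126)=-1.0000; B=V−Δ·S=94.2942
Node (2,1) S=112.6912: V=(p*·32.9680+(1−p*)·32.1993)/1.19=27.6433; Δ=(32.9680−32.1993)/(139.7371−80.0108)=0.0129; B=V−Δ·S=26.1929
Node (2,2) S=196.8128: V=(p*·131.8378+(1−p*)·32.9680)/1.19=102.9500; Δ=(131.8378−32.9680)/(244.0479−139.7371)=0.9478; B=V−Δ·S=-83.5967
Node (1,0) S=90.8800: V=(p*·27.6433+(1−p*)·29.7694)/1.19=23.3982; Δ=(27.6433−29.7694)/(112.6912−64.5248)=-0.0441; B=V−Δ·S=27.4097
Node (1,1) S=158.7200: V=(p*·102.9500+(1−p*)·27.6433)/1.19=80.5425; Δ=(102.9500−27.6433)/(196.8128−112.6912)=0.8952; B=V−Δ·S=-61.5456
Node (0,0) S=128.0000: V=(p*·80.5425+(1−p*)·23.3982)/1.19=63.1525; Δ=(80.5425−23.3982)/(158.7200−90.8800)=0.8423; B=V−Δ·S=-44.6668
Check: Δ(0,0)·S0 + B(0,0) = 63.1525 = V0.

(0,0): Delta=0.8423 Bond=-44.6668
(1,0): Delta=-0.0441 Bond=27.4097
(1,1): Delta=0.8952 Bond=-61.5456
(2,0): Delta=-1.0000 Bond=94.2942
(2,1): Delta=0.0129 Bond=26.1929
(2,2): Delta=0.9478 Bond=-83.5967
(3,0): Delta=-1.0000 Bond=112.2101
(3,1): Delta=-1.0000 Bond=112.2101
(3,2): Delta=0.0733 Bond=22.7278
(3,3): Delta=1.0000 Bond=-112.2101
V0=63.1525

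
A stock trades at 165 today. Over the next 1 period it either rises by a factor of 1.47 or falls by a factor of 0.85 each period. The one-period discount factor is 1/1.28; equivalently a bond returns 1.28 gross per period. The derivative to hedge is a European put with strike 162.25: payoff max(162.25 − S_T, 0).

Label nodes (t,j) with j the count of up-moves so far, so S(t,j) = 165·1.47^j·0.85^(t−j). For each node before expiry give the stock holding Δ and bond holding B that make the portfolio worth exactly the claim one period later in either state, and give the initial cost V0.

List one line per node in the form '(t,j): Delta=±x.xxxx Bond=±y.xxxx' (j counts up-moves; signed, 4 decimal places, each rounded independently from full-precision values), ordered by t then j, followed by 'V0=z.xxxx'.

(0,0): Delta=-0.2151 Bond=40.7510
V0=5.2671

Risk-neutral probability p* = (R−d)/(u−d) = (1.28−0.85)/(1.47−0.85) = 0.6935.
Payoff layer (t=1): V(1,0)=22.0000, V(1,1)=0.0000
Node (0,0) S=165.0000: V=(p*·0.0000+(1−p*)·22.0000)/1.28=5.2671; Δ=(0.0000−22.0000)/(242.5500−140.2500)=-0.2151; B=V−Δ·S=40.7510
Root portfolio cost Δ·165+B reproduces V0=5.2671.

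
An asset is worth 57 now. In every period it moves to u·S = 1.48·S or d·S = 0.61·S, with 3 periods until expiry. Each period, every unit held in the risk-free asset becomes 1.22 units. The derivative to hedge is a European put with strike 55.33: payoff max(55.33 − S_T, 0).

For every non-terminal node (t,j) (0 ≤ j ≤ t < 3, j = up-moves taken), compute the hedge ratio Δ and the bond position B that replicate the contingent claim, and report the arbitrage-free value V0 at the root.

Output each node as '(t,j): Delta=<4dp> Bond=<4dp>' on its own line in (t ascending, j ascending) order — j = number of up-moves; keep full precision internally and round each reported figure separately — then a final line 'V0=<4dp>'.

(0,0): Delta=-0.1583 Bond=12.1202
(1,0): Delta=-0.6043 Bond=30.2940
(1,1): Delta=-0.0799 Bond=8.1770
(2,0): Delta=-1.0000 Bond=45.3525
(2,1): Delta=-0.5347 Bond=33.3811
(2,2): Delta=0.0000 Bond=0.0000
V0=3.0998

Risk-neutral probability p* = (R−d)/(u−d) = (1.22−0.61)/(1.48−0.61) = 0.7011.
Payoff layer (t=3): V(3,0)=42.3921, V(3,1)=23.9396, V(3,2)=0.0000, V(3,3)=0.0000
(2,0): S=21.2097. Δ = (V_up−V_dn)/(S_up−S_dn) = (23.9396−42.3921)/(31.3904−12.9379) = -1.0000. V = [p*·23.9396 + (1−p*)·42.3921]/1.22 = 24.1428. B = V − Δ·S = 45.3525.
(2,1): S=51.4596. Δ = (V_up−V_dn)/(S_up−S_dn) = (0.0000−23.9396)/(76.1602−31.3904) = -0.5347. V = [p*·0.0000 + (1−p*)·23.9396]/1.22 = 5.8642. B = V − Δ·S = 33.3811.
(2,2): S=124.8528. Δ = (V_up−V_dn)/(S_up−S_dn) = (0.0000−0.0000)/(184.7821−76.1602) = 0.0000. V = [p*·0.0000 + (1−p*)·0.0000]/1.22 = 0.0000. B = V − Δ·S = 0.0000.
(1,0): S=34.7700. Δ = (V_up−V_dn)/(S_up−S_dn) = (5.8642−24.1428)/(51.4596−21.2097) = -0.6043. V = [p*·5.8642 + (1−p*)·24.1428]/1.22 = 9.2843. B = V − Δ·S = 30.2940.
(1,1): S=84.3600. Δ = (V_up−V_dn)/(S_up−S_dn) = (0.0000−5.8642)/(124.8528−51.4596) = -0.0799. V = [p*·0.0000 + (1−p*)·5.8642]/1.22 = 1.4365. B = V − Δ·S = 8.1770.
(0,0): S=57.0000. Δ = (V_up−V_dn)/(S_up−S_dn) = (1.4365−9.2843)/(84.3600−34.7700) = -0.1583. V = [p*·1.4365 + (1−p*)·9.2843]/1.22 = 3.0998. B = V − Δ·S = 12.1202.
Self-financing check: at every node Δ·S+B equals the discounted successor values.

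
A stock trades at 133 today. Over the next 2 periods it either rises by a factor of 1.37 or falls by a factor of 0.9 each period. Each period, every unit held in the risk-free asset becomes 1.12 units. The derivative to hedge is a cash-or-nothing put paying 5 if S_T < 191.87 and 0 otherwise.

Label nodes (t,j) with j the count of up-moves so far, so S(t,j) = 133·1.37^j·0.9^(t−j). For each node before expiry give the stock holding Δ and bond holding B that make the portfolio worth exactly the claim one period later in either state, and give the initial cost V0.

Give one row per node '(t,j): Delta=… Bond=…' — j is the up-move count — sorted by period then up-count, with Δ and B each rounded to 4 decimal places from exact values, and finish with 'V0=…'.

(0,0): Delta=-0.0334 Bond=7.5587
(1,0): Delta=0.0000 Bond=4.4643
(1,1): Delta=-0.0584 Bond=13.0129
V0=3.1126

Under the risk-neutral measure, an up-move has probability p* = (R−d)/(u−d) = 0.4681 and values discount at R = 1.12.
Terminal payoffs: V(2,0)=5.0000, V(2,1)=5.0000, V(2,2)=0.0000
Node (1,0) S=119.7000: V=(p*·5.0000+(1−p*)·5.0000)/1.12=4.4643; Δ=(5.0000−5.0000)/(163.9890−107.7300)=0.0000; B=V−Δ·S=4.4643
Node (1,1) S=182.2100: V=(p*·0.0000+(1−p*)·5.0000)/1.12=2.3746; Δ=(0.0000−5.0000)/(249.6277−163.9890)=-0.0584; B=V−Δ·S=13.0129
Node (0,0) S=133.0000: V=(p*·2.3746+(1−p*)·4.4643)/1.12=3.1126; Δ=(2.3746−4.4643)/(182.2100−119.7000)=-0.0334; B=V−Δ·S=7.5587
Self-financing check: at every node Δ·S+B equals the discounted successor values.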